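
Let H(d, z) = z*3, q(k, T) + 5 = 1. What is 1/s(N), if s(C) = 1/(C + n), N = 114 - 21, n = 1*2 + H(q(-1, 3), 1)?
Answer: 98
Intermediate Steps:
q(k, T) = -4 (q(k, T) = -5 + 1 = -4)
H(d, z) = 3*z
n = 5 (n = 1*2 + 3*1 = 2 + 3 = 5)
N = 93
s(C) = 1/(5 + C) (s(C) = 1/(C + 5) = 1/(5 + C))
1/s(N) = 1/(1/(5 + 93)) = 1/(1/98) = 98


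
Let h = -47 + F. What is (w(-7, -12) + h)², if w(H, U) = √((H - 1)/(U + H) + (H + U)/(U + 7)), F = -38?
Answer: (8075 - √38095)²/9025 ≈ 6880.0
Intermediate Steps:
w(H, U) = √((H + U)/(7 + U) + (-1 + H)/(H + U)) (w(H, U) = √((-1 + H)/(H + U) + (H + U)/(7 + U)) = √((H + U)/(7 + U) + (-1 + H)/(H + U)))
h = -85 (h = -47 - 38 = -85)
(w(-7, -12) + h)² = (√(((-7 - 12)² + (-1 - 7)*(7 - 12))/((7 - 12)*(-7 - 12))) - 85)² = (√(((-19)² - 8*(-5))/(-5*(-19))) - 85)² = (√(-⅕*(-1/19)*(361 + 40)) - 85)² = (√(-⅕*(-1/19)*401) - 85)² = (√(401/95) - 85)² = (√38095/95 - 85)² = (-85 + √38095/95)²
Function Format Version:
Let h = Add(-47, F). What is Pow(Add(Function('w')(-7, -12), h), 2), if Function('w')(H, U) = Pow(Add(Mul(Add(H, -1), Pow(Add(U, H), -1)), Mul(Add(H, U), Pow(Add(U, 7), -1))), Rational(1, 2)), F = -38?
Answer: Mul(Rational(1, 9025), Pow(Add(8075, Mul(-1, Pow(38095, Rational(1, 2)))), 2)) ≈ 6880.0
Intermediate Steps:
Function('w')(H, U) = Pow(Add(Mul(Pow(Add(7, U), -1), Add(H, U)), Mul(Pow(Add(H, U), -1), Add(-1, H))), Rational(1, 2)) (Function('w')(H, U) = Pow(Add(Mul(Add(-1, H), Pow(Add(H, U), -1)), Mul(Add(H, U), Pow(Add(7, U), -1))), Rational(1, 2)) = Pow(Add(Mul(Pow(Add(H, U), -1), Add(-1, H)), Mul(Pow(Add(7, U), -1), Add(H, U))), Rational(1, 2)) = Pow(Add(Mul(Pow(Add(7, U), -1), Add(H, U)), Mul(Pow(Add(H, U), -1), Add(-1, H))), Rational(1, 2)))
h = -85 (h = Add(-47, -38) = -85)
Pow(Add(Function('w')(-7, -12), h), 2) = Pow(Add(Pow(Mul(Pow(Add(7, -12), -1), Pow(Add(-7, -12), -1), Add(Pow(Add(-7, -12), 2), Mul(Add(-1, -7), Add(7, -12)))), Rational(1, 2)), -85), 2) = Pow(Add(Pow(Mul(Pow(-5, -1), Pow(-19, -1), Add(Pow(-19, 2), Mul(-8, -5))), Rational(1, 2)), -85), 2) = Pow(Add(Pow(Mul(Rational(-1, 5), Rational(-1, 19), Add(361, 40)), Rational(1, 2)), -85), 2) = Pow(Add(Pow(Mul(Rational(-1, 5), Rational(-1, 19), 401), Rational(1, 2)), -85), 2) = Pow(Add(Pow(Rational(401, 95), Rational(1, 2)), -85), 2) = Pow(Add(Mul(Rational(1, 95), Pow(38095, Rational(1, 2))), -85), 2) = Pow(Add(-85, Mul(Rational(1, 95), Pow(38095, Rational(1, 2)))), 2)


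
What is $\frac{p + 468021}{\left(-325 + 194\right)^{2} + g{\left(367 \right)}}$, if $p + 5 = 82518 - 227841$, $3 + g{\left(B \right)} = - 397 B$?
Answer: $- \frac{46099}{18363} \approx -2.5104$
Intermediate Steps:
$g{\left(B \right)} = -3 - 397 B$
$p = -145328$ ($p = -5 + \left(82518 - 227841\right) = -5 - 145323 = -145328$)
$\frac{p + 468021}{\left(-325 + 194\right)^{2} + g{\left(367 \right)}} = \frac{-145328 + 468021}{\left(-325 + 194\right)^{2} - 145702} = \frac{322693}{\left(-131\right)^{2} - 145702} = \frac{322693}{17161 - 145702} = \frac{322693}{-128541} = 322693 \left(- \frac{1}{128541}\right) = - \frac{46099}{18363}$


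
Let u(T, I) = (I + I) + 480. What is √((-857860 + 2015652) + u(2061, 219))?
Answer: √1158710 ≈ 1076.4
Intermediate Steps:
u(T, I) = 480 + 2*I (u(T, I) = 2*I + 480 = 480 + 2*I)
√((-857860 + 2015652) + u(2061, 219)) = √((-857860 + 2015652) + (480 + 2*219)) = √(1157792 + (480 + 438)) = √(1157792 + 918) = √1158710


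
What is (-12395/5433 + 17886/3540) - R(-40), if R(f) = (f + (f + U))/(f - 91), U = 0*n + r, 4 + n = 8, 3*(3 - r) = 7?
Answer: 303112031/139972190 ≈ 2.1655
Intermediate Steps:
r = ⅔ (r = 3 - ⅓*7 = 3 - 7/3 = ⅔ ≈ 0.66667)
n = 4 (n = -4 + 8 = 4)
U = ⅔ (U = 0*4 + ⅔ = 0 + ⅔ = ⅔ ≈ 0.66667)
R(f) = (⅔ + 2*f)/(-91 + f) (R(f) = (f + (f + ⅔))/(f - 91) = (f + (⅔ + f))/(-91 + f) = (⅔ + 2*f)/(-91 + f))
(-12395/5433 + 17886/3540) - R(-40) = (-12395/5433 + 17886/3540) - 2*(1 + 3*(-40))/(3*(-91 - 40)) = (-12395*1/5433 + 17886*(1/3540)) - 2*(1 - 120)/(3*(-131)) = (-12395/5433 + 2981/590) - 2*(-1)*(-119)/(3*131) = 8882723/3205470 - 1*238/393 = 8882723/3205470 - 238/393 = 303112031/139972190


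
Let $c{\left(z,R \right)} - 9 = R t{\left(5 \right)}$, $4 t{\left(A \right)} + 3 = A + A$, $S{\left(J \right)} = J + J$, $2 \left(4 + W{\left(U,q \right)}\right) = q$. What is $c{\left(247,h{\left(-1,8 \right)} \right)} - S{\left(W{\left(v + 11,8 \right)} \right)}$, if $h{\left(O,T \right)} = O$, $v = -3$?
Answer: $\frac{29}{4} \approx 7.25$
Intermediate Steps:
$W{\left(U,q \right)} = -4 + \frac{q}{2}$
$S{\left(J \right)} = 2 J$
$t{\left(A \right)} = - \frac{3}{4} + \frac{A}{2}$ ($t{\left(A \right)} = - \frac{3}{4} + \frac{A + A}{4} = - \frac{3}{4} + \frac{2 A}{4} = - \frac{3}{4} + \frac{A}{2}$)
$c{\left(z,R \right)} = 9 + \frac{7 R}{4}$ ($c{\left(z,R \right)} = 9 + R \left(- \frac{3}{4} + \frac{1}{2} \cdot 5\right) = 9 + R \left(- \frac{3}{4} + \frac{5}{2}\right) = 9 + R \frac{7}{4} = 9 + \frac{7 R}{4}$)
$c{\left(247,h{\left(-1,8 \right)} \right)} - S{\left(W{\left(v + 11,8 \right)} \right)} = \left(9 + \frac{7}{4} \left(-1\right)\right) - 2 \left(-4 + \frac{1}{2} \cdot 8\right) = \left(9 - \frac{7}{4}\right) - 2 \left(-4 + 4\right) = \frac{29}{4} - 2 \cdot 0 = \frac{29}{4} - 0 = \frac{29}{4} + 0 = \frac{29}{4}$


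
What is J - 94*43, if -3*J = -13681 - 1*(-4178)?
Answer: -2623/3 ≈ -874.33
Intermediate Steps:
J = 9503/3 (J = -(-13681 - 1*(-4178))/3 = -(-13681 + 4178)/3 = -⅓*(-9503) = 9503/3 ≈ 3167.7)
J - 94*43 = 9503/3 - 94*43 = 9503/3 - 4042 = -2623/3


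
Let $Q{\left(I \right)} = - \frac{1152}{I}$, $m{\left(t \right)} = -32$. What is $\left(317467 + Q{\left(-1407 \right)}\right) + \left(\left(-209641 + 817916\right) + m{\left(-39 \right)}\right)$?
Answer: $\frac{434158374}{469} \approx 9.2571 \cdot 10^{5}$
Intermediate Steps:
$\left(317467 + Q{\left(-1407 \right)}\right) + \left(\left(-209641 + 817916\right) + m{\left(-39 \right)}\right) = \left(317467 - \frac{1152}{-1407}\right) + \left(\left(-209641 + 817916\right) - 32\right) = \left(317467 - - \frac{384}{469}\right) + \left(608275 - 32\right) = \left(317467 + \frac{384}{469}\right) + 608243 = \frac{148892407}{469} + 608243 = \frac{434158374}{469}$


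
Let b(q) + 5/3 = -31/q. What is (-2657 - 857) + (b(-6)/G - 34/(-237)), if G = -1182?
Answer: -656234345/186756 ≈ -3513.9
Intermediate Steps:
b(q) = -5/3 - 31/q
(-2657 - 857) + (b(-6)/G - 34/(-237)) = (-2657 - 857) + ((-5/3 - 31/(-6))/(-1182) - 34/(-237)) = -3514 + ((-5/3 - 31*(-1/6))*(-1/1182) - 34*(-1/237)) = -3514 + ((-5/3 + 31/6)*(-1/1182) + 34/237) = -3514 + ((7/2)*(-1/1182) + 34/237) = -3514 + (-7/2364 + 34/237) = -3514 + 26239/186756 = -656234345/186756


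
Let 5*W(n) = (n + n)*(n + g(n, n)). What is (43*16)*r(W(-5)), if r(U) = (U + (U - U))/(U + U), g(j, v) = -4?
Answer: 344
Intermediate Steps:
W(n) = 2*n*(-4 + n)/5 (W(n) = ((n + n)*(n - 4))/5 = ((2*n)*(-4 + n))/5 = (2*n*(-4 + n))/5 = 2*n*(-4 + n)/5)
r(U) = 1/2 (r(U) = (U + 0)/((2*U)) = U*(1/(2*U)) = 1/2)
(43*16)*r(W(-5)) = (43*16)*(1/2) = 688*(1/2) = 344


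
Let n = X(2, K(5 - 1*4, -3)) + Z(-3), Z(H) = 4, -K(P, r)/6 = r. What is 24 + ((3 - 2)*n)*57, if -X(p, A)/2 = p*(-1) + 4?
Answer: 24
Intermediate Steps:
K(P, r) = -6*r
X(p, A) = -8 + 2*p (X(p, A) = -2*(p*(-1) + 4) = -2*(-p + 4) = -2*(4 - p) = -8 + 2*p)
n = 0 (n = (-8 + 2*2) + 4 = (-8 + 4) + 4 = -4 + 4 = 0)
24 + ((3 - 2)*n)*57 = 24 + ((3 - 2)*0)*57 = 24 + (1*0)*57 = 24 + 0*57 = 24 + 0 = 24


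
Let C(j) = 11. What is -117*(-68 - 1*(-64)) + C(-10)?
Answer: 479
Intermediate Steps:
-117*(-68 - 1*(-64)) + C(-10) = -117*(-68 - 1*(-64)) + 11 = -117*(-68 + 64) + 11 = -117*(-4) + 11 = 468 + 11 = 479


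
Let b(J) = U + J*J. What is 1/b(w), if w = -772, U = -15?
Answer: 1/595969 ≈ 1.6779e-6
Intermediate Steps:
b(J) = -15 + J² (b(J) = -15 + J*J = -15 + J²)
1/b(w) = 1/(-15 + (-772)²) = 1/(-15 + 595984) = 1/595969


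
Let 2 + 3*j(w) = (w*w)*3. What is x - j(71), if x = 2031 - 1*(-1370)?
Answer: -4918/3 ≈ -1639.3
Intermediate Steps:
j(w) = -⅔ + w² (j(w) = -⅔ + ((w*w)*3)/3 = -⅔ + (w²*3)/3 = -⅔ + (3*w²)/3 = -⅔ + w²)
x = 3401 (x = 2031 + 1370 = 3401)
x - j(71) = 3401 - (-⅔ + 71²) = 3401 - (-⅔ + 5041) = 3401 - 1*15121/3 = 3401 - 15121/3 = -4918/3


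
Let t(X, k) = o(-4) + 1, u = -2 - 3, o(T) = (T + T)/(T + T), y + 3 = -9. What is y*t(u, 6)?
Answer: -24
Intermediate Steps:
y = -12 (y = -3 - 9 = -12)
o(T) = 1 (o(T) = (2*T)/((2*T)) = (2*T)*(1/(2*T)) = 1)
u = -5
t(X, k) = 2 (t(X, k) = 1 + 1 = 2)
y*t(u, 6) = -12*2 = -24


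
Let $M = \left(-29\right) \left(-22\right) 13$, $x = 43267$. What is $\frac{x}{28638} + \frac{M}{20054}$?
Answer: $\frac{14935135}{7760898} \approx 1.9244$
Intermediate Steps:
$M = 8294$ ($M = 638 \cdot 13 = 8294$)
$\frac{x}{28638} + \frac{M}{20054} = \frac{43267}{28638} + \frac{8294}{20054} = 43267 \cdot \frac{1}{28638} + 8294 \cdot \frac{1}{20054} = \frac{43267}{28638} + \frac{4147}{10027} = \frac{14935135}{7760898}$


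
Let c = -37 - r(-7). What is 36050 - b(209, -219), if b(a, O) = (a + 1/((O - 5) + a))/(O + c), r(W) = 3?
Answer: 140057384/3885 ≈ 36051.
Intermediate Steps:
c = -40 (c = -37 - 1*3 = -37 - 3 = -40)
b(a, O) = (a + 1/(-5 + O + a))/(-40 + O) (b(a, O) = (a + 1/((O - 5) + a))/(O - 40) = (a + 1/((-5 + O) + a))/(-40 + O) = (a + 1/(-5 + O + a))/(-40 + O))
36050 - b(209, -219) = 36050 - (1 + 209² - 5*209 - 219*209)/(200 + (-219)² - 45*(-219) - 40*209 - 219*209) = 36050 - (1 + 43681 - 1045 - 45771)/(200 + 47961 + 9855 - 8360 - 45771) = 36050 - (-3134)/3885 = 36050 - 1*(-3134/3885) = 36050 + 3134/3885 = 140057384/3885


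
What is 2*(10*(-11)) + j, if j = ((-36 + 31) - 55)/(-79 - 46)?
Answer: -5488/25 ≈ -219.52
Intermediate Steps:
j = 12/25 (j = (-5 - 55)/(-125) = -60*(-1/125) = 12/25 ≈ 0.48000)
2*(10*(-11)) + j = 2*(10*(-11)) + 12/25 = 2*(-110) + 12/25 = -220 + 12/25 = -5488/25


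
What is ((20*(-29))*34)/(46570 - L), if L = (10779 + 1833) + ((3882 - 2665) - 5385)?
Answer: -9860/19063 ≈ -0.51723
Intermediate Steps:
L = 8444 (L = 12612 + (1217 - 5385) = 12612 - 4168 = 8444)
((20*(-29))*34)/(46570 - L) = ((20*(-29))*34)/(46570 - 1*8444) = (-580*34)/(46570 - 8444) = -19720/38126 = -19720*1/38126 = -9860/19063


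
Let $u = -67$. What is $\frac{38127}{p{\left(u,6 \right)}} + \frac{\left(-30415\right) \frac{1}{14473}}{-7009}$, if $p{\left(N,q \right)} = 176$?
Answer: $\frac{3867656158679}{17853661232} \approx 216.63$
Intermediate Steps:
$\frac{38127}{p{\left(u,6 \right)}} + \frac{\left(-30415\right) \frac{1}{14473}}{-7009} = \frac{38127}{176} + \frac{\left(-30415\right) \frac{1}{14473}}{-7009} = 38127 \cdot \frac{1}{176} + \left(-30415\right) \frac{1}{14473} \left(- \frac{1}{7009}\right) = \frac{38127}{176} - - \frac{30415}{101441257} = \frac{38127}{176} + \frac{30415}{101441257} = \frac{3867656158679}{17853661232}$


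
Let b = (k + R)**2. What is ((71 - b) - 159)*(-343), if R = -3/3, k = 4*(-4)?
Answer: 129311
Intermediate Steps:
k = -16
R = -1 (R = -3*1/3 = -1)
b = 289 (b = (-16 - 1)**2 = (-17)**2 = 289)
((71 - b) - 159)*(-343) = ((71 - 1*289) - 159)*(-343) = ((71 - 289) - 159)*(-343) = (-218 - 159)*(-343) = -377*(-343) = 129311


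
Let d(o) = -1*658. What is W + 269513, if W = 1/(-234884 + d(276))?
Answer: 63481631045/235542 ≈ 2.6951e+5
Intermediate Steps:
d(o) = -658
W = -1/235542 (W = 1/(-234884 - 658) = 1/(-235542) = -1/235542 ≈ -4.2455e-6)
W + 269513 = -1/235542 + 269513 = 63481631045/235542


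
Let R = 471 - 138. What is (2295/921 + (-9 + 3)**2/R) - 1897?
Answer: -21518490/11359 ≈ -1894.4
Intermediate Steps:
R = 333
(2295/921 + (-9 + 3)**2/R) - 1897 = (2295/921 + (-9 + 3)**2/333) - 1897 = (2295*(1/921) + (-6)**2*(1/333)) - 1897 = (765/307 + 36*(1/333)) - 1897 = (765/307 + 4/37) - 1897 = 29533/11359 - 1897 = -21518490/11359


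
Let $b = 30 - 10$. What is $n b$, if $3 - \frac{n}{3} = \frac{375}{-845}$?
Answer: $\frac{34920}{169} \approx 206.63$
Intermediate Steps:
$n = \frac{1746}{169}$ ($n = 9 - 3 \frac{375}{-845} = 9 - 3 \cdot 375 \left(- \frac{1}{845}\right) = 9 - - \frac{225}{169} = 9 + \frac{225}{169} = \frac{1746}{169} \approx 10.331$)
$b = 20$
$n b = \frac{1746}{169} \cdot 20 = \frac{34920}{169}$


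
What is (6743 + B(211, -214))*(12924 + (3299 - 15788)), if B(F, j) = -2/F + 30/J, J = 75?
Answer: 618942099/211 ≈ 2.9334e+6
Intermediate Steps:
B(F, j) = 2/5 - 2/F (B(F, j) = -2/F + 30/75 = -2/F + 30*(1/75) = -2/F + 2/5 = 2/5 - 2/F)
(6743 + B(211, -214))*(12924 + (3299 - 15788)) = (6743 + (2/5 - 2/211))*(12924 + (3299 - 15788)) = (6743 + (2/5 - 2*1/211))*(12924 - 12489) = (6743 + (2/5 - 2/211))*435 = (6743 + 412/1055)*435 = (7114277/1055)*435 = 618942099/211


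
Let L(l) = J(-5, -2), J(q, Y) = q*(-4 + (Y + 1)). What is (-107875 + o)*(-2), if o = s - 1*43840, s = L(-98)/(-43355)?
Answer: 2631041540/8671 ≈ 3.0343e+5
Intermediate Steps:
J(q, Y) = q*(-3 + Y) (J(q, Y) = q*(-4 + (1 + Y)) = q*(-3 + Y))
L(l) = 25 (L(l) = -5*(-3 - 2) = -5*(-5) = 25)
s = -5/8671 (s = 25/(-43355) = 25*(-1/43355) = -5/8671 ≈ -0.00057663)
o = -380136645/8671 (o = -5/8671 - 1*43840 = -5/8671 - 43840 = -380136645/8671 ≈ -43840.)
(-107875 + o)*(-2) = (-107875 - 380136645/8671)*(-2) = -1315520770/8671*(-2) = 2631041540/8671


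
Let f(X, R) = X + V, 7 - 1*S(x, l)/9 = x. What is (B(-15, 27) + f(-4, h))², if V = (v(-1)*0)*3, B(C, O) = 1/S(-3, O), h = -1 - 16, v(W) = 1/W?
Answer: 128881/8100 ≈ 15.911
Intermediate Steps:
S(x, l) = 63 - 9*x
h = -17
B(C, O) = 1/90 (B(C, O) = 1/(63 - 9*(-3)) = 1/(63 + 27) = 1/90)
V = 0 (V = (0/(-1))*3 = -1*0*3 = 0*3 = 0)
f(X, R) = X (f(X, R) = X + 0 = X)
(B(-15, 27) + f(-4, h))² = (1/90 - 4)² = (-359/90)² = 128881/8100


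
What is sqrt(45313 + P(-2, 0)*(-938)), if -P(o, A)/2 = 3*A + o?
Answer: sqrt(41561) ≈ 203.87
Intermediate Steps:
P(o, A) = -6*A - 2*o (P(o, A) = -2*(3*A + o) = -2*(o + 3*A) = -6*A - 2*o)
sqrt(45313 + P(-2, 0)*(-938)) = sqrt(45313 + (-6*0 - 2*(-2))*(-938)) = sqrt(45313 + (0 + 4)*(-938)) = sqrt(45313 + 4*(-938)) = sqrt(45313 - 3752) = sqrt(41561)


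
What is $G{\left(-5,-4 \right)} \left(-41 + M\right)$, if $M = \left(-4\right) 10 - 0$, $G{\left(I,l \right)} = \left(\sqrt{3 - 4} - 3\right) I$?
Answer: $-1215 + 405 i \approx -1215.0 + 405.0 i$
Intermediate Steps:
$G{\left(I,l \right)} = I \left(-3 + i\right)$ ($G{\left(I,l \right)} = \left(\sqrt{-1} - 3\right) I = \left(i - 3\right) I = \left(-3 + i\right) I = I \left(-3 + i\right)$)
$M = -40$ ($M = -40 + 0 = -40$)
$G{\left(-5,-4 \right)} \left(-41 + M\right) = - 5 \left(-3 + i\right) \left(-41 - 40\right) = \left(15 - 5 i\right) \left(-81\right) = -1215 + 405 i$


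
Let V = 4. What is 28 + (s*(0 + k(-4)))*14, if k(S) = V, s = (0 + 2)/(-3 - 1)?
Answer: 0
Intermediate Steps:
s = -1/2 (s = 2/(-4) = 2*(-1/4) = -1/2 ≈ -0.50000)
k(S) = 4
28 + (s*(0 + k(-4)))*14 = 28 - (0 + 4)/2*14 = 28 - 1/2*4*14 = 28 - 2*14 = 28 - 28 = 0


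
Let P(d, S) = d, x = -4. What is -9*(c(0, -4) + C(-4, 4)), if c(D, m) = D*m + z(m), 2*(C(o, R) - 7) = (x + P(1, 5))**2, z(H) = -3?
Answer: -153/2 ≈ -76.500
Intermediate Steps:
C(o, R) = 23/2 (C(o, R) = 7 + (-4 + 1)**2/2 = 7 + (1/2)*(-3)**2 = 7 + (1/2)*9 = 7 + 9/2 = 23/2)
c(D, m) = -3 + D*m (c(D, m) = D*m - 3 = -3 + D*m)
-9*(c(0, -4) + C(-4, 4)) = -9*((-3 + 0*(-4)) + 23/2) = -9*((-3 + 0) + 23/2) = -9*(-3 + 23/2) = -9*17/2 = -153/2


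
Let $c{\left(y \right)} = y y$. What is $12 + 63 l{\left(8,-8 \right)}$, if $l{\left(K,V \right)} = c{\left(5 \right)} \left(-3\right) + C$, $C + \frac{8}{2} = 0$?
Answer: $-4965$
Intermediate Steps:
$c{\left(y \right)} = y^{2}$
$C = -4$ ($C = -4 + 0 = -4$)
$l{\left(K,V \right)} = -79$ ($l{\left(K,V \right)} = 5^{2} \left(-3\right) - 4 = 25 \left(-3\right) - 4 = -75 - 4 = -79$)
$12 + 63 l{\left(8,-8 \right)} = 12 + 63 \left(-79\right) = 12 - 4977 = -4965$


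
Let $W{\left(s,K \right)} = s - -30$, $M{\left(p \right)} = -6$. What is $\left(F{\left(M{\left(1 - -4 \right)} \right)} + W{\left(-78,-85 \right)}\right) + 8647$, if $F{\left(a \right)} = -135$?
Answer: $8464$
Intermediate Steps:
$W{\left(s,K \right)} = 30 + s$ ($W{\left(s,K \right)} = s + 30 = 30 + s$)
$\left(F{\left(M{\left(1 - -4 \right)} \right)} + W{\left(-78,-85 \right)}\right) + 8647 = \left(-135 + \left(30 - 78\right)\right) + 8647 = \left(-135 - 48\right) + 8647 = -183 + 8647 = 8464$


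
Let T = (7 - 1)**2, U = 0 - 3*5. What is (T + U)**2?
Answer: 441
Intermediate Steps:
U = -15 (U = 0 - 15 = -15)
T = 36 (T = 6**2 = 36)
(T + U)**2 = (36 - 15)**2 = 21**2 = 441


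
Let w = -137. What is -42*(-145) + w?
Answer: 5953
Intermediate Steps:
-42*(-145) + w = -42*(-145) - 137 = 6090 - 137 = 5953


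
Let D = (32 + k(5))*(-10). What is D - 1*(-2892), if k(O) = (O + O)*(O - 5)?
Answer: 2572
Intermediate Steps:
k(O) = 2*O*(-5 + O) (k(O) = (2*O)*(-5 + O) = 2*O*(-5 + O))
D = -320 (D = (32 + 2*5*(-5 + 5))*(-10) = (32 + 2*5*0)*(-10) = (32 + 0)*(-10) = 32*(-10) = -320)
D - 1*(-2892) = -320 - 1*(-2892) = -320 + 2892 = 2572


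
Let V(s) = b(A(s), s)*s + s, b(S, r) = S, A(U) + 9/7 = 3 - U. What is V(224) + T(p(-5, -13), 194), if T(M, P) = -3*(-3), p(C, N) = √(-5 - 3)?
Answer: -49559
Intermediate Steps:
A(U) = 12/7 - U (A(U) = -9/7 + (3 - U) = 12/7 - U)
p(C, N) = 2*I*√2 (p(C, N) = √(-8) = 2*I*√2)
T(M, P) = 9
V(s) = s + s*(12/7 - s) (V(s) = (12/7 - s)*s + s = s*(12/7 - s) + s = s + s*(12/7 - s))
V(224) + T(p(-5, -13), 194) = (⅐)*224*(19 - 7*224) + 9 = (⅐)*224*(19 - 1568) + 9 = (⅐)*224*(-1549) + 9 = -49568 + 9 = -49559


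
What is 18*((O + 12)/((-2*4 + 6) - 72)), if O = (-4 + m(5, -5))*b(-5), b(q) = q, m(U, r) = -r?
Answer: -63/37 ≈ -1.7027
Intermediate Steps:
O = -5 (O = (-4 - 1*(-5))*(-5) = (-4 + 5)*(-5) = 1*(-5) = -5)
18*((O + 12)/((-2*4 + 6) - 72)) = 18*((-5 + 12)/((-2*4 + 6) - 72)) = 18*(7/((-8 + 6) - 72)) = 18*(7/(-2 - 72)) = 18*(7/(-74)) = 18*(7*(-1/74)) = 18*(-7/74) = -63/37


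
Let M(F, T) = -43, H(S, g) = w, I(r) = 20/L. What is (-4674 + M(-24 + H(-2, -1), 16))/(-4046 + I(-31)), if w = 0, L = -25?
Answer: 23585/20234 ≈ 1.1656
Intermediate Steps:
I(r) = -⅘ (I(r) = 20/(-25) = 20*(-1/25) = -⅘)
H(S, g) = 0
(-4674 + M(-24 + H(-2, -1), 16))/(-4046 + I(-31)) = (-4674 - 43)/(-4046 - ⅘) = -4717/(-20234/5) = -4717*(-5/20234) = 23585/20234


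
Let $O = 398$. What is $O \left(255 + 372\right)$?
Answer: $249546$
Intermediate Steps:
$O \left(255 + 372\right) = 398 \left(255 + 372\right) = 398 \cdot 627 = 249546$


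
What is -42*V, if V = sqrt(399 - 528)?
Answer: -42*I*sqrt(129) ≈ -477.03*I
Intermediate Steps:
V = I*sqrt(129) (V = sqrt(-129) = I*sqrt(129) ≈ 11.358*I)
-42*V = -42*I*sqrt(129)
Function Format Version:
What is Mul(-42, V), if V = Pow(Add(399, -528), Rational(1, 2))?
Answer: Mul(-42, I, Pow(129, Rational(1, 2))) ≈ Mul(-477.03, I)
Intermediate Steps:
V = Mul(I, Pow(129, Rational(1, 2))) (V = Pow(-129, Rational(1, 2)) = Mul(I, Pow(129, Rational(1, 2))) ≈ Mul(11.358, I))
Mul(-42, V) = Mul(-42, Mul(I, Pow(129, Rational(1, 2)))) = Mul(-42, I, Pow(129, Rational(1, 2)))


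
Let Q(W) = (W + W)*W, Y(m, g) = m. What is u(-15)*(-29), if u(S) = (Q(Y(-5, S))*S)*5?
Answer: 108750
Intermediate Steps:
Q(W) = 2*W**2 (Q(W) = (2*W)*W = 2*W**2)
u(S) = 250*S (u(S) = ((2*(-5)**2)*S)*5 = ((2*25)*S)*5 = (50*S)*5 = 250*S)
u(-15)*(-29) = (250*(-15))*(-29) = -3750*(-29) = 108750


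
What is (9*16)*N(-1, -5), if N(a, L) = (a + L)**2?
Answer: 5184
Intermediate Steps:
N(a, L) = (L + a)**2
(9*16)*N(-1, -5) = (9*16)*(-5 - 1)**2 = 144*(-6)**2 = 144*36 = 5184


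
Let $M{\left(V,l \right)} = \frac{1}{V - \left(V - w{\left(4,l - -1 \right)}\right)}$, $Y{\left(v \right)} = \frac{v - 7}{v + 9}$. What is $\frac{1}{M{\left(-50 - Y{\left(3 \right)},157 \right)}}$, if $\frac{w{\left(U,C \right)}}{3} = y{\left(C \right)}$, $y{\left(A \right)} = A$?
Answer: $474$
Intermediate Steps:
$Y{\left(v \right)} = \frac{-7 + v}{9 + v}$
$w{\left(U,C \right)} = 3 C$
$M{\left(V,l \right)} = \frac{1}{3 + 3 l}$ ($M{\left(V,l \right)} = \frac{1}{V - \left(V - 3 \left(l - -1\right)\right)} = \frac{1}{V - \left(V - 3 \left(l + 1\right)\right)} = \frac{1}{V - \left(V - 3 \left(1 + l\right)\right)} = \frac{1}{V - \left(-3 + V - 3 l\right)} = \frac{1}{V + \left(3 - V + 3 l\right)} = \frac{1}{3 + 3 l}$)
$\frac{1}{M{\left(-50 - Y{\left(3 \right)},157 \right)}} = \frac{1}{\frac{1}{3} \frac{1}{1 + 157}} = \frac{1}{\frac{1}{3} \cdot \frac{1}{158}} = \frac{1}{\frac{1}{474}} = 474$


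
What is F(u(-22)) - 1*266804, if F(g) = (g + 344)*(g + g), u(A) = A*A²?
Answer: 219167180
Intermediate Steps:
u(A) = A³
F(g) = 2*g*(344 + g) (F(g) = (344 + g)*(2*g) = 2*g*(344 + g))
F(u(-22)) - 1*266804 = 2*(-22)³*(344 + (-22)³) - 1*266804 = 2*(-10648)*(344 - 10648) - 266804 = 2*(-10648)*(-10304) - 266804 = 219433984 - 266804 = 219167180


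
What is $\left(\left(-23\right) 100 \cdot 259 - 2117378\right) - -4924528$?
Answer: $2211450$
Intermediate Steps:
$\left(\left(-23\right) 100 \cdot 259 - 2117378\right) - -4924528 = \left(\left(-2300\right) 259 - 2117378\right) + 4924528 = \left(-595700 - 2117378\right) + 4924528 = -2713078 + 4924528 = 2211450$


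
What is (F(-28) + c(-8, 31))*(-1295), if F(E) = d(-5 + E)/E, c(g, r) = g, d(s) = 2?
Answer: 20905/2 ≈ 10453.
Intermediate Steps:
F(E) = 2/E
(F(-28) + c(-8, 31))*(-1295) = (2/(-28) - 8)*(-1295) = (2*(-1/28) - 8)*(-1295) = (-1/14 - 8)*(-1295) = -113/14*(-1295) = 20905/2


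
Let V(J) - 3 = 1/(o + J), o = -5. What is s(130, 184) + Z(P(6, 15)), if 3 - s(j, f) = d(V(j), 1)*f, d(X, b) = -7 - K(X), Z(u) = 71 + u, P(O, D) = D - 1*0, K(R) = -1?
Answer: 1193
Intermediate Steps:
V(J) = 3 + 1/(-5 + J)
P(O, D) = D (P(O, D) = D + 0 = D)
d(X, b) = -6 (d(X, b) = -7 - 1*(-1) = -7 + 1 = -6)
s(j, f) = 3 + 6*f (s(j, f) = 3 - (-6)*f = 3 + 6*f)
s(130, 184) + Z(P(6, 15)) = (3 + 6*184) + (71 + 15) = (3 + 1104) + 86 = 1107 + 86 = 1193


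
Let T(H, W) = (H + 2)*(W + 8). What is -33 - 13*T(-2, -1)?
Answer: -33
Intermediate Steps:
T(H, W) = (2 + H)*(8 + W)
-33 - 13*T(-2, -1) = -33 - 13*(16 + 2*(-1) + 8*(-2) - 2*(-1)) = -33 - 13*(16 - 2 - 16 + 2) = -33 - 13*0 = -33 + 0 = -33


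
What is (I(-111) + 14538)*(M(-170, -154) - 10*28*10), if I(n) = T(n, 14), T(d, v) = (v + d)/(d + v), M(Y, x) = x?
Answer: -42948206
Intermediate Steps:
T(d, v) = 1 (T(d, v) = (d + v)/(d + v) = 1)
I(n) = 1
(I(-111) + 14538)*(M(-170, -154) - 10*28*10) = (1 + 14538)*(-154 - 10*28*10) = 14539*(-154 - 280*10) = 14539*(-154 - 2800) = 14539*(-2954) = -42948206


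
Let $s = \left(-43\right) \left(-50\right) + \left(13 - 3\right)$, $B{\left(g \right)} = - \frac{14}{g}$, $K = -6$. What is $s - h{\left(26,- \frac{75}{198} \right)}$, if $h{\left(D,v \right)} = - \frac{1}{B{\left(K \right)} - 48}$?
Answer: $\frac{295917}{137} \approx 2160.0$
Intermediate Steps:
$s = 2160$ ($s = 2150 + 10 = 2160$)
$h{\left(D,v \right)} = \frac{3}{137}$ ($h{\left(D,v \right)} = - \frac{1}{- \frac{14}{-6} - 48} = - \frac{1}{\left(-14\right) \left(- \frac{1}{6}\right) + \left(-72 + 24\right)} = - \frac{1}{\frac{7}{3} - 48} = - \frac{1}{- \frac{137}{3}} = \left(-1\right) \left(- \frac{3}{137}\right) = \frac{3}{137}$)
$s - h{\left(26,- \frac{75}{198} \right)} = 2160 - \frac{3}{137} = \frac{295917}{137}$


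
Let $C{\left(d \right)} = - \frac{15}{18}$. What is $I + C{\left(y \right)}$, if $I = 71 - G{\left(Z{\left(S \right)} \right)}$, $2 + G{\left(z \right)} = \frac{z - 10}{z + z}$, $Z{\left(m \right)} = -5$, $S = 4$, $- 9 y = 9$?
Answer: $\frac{212}{3} \approx 70.667$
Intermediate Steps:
$y = -1$ ($y = \left(- \frac{1}{9}\right) 9 = -1$)
$G{\left(z \right)} = -2 + \frac{-10 + z}{2 z}$ ($G{\left(z \right)} = -2 + \frac{z - 10}{z + z} = -2 + \frac{-10 + z}{2 z}$)
$I = \frac{143}{2}$ ($I = 71 - \left(- \frac{3}{2} - \frac{5}{-5}\right) = 71 - \left(- \frac{3}{2} - -1\right) = 71 - \left(- \frac{3}{2} + 1\right) = 71 - - \frac{1}{2} = 71 + \frac{1}{2} = \frac{143}{2} \approx 71.5$)
$C{\left(d \right)} = - \frac{5}{6}$ ($C{\left(d \right)} = \left(-15\right) \frac{1}{18} = - \frac{5}{6}$)
$I + C{\left(y \right)} = \frac{143}{2} - \frac{5}{6} = \frac{212}{3}$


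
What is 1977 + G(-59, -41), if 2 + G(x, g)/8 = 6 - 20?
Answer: 1849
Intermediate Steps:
G(x, g) = -128 (G(x, g) = -16 + 8*(6 - 20) = -16 + 8*(-14) = -16 - 112 = -128)
1977 + G(-59, -41) = 1977 - 128 = 1849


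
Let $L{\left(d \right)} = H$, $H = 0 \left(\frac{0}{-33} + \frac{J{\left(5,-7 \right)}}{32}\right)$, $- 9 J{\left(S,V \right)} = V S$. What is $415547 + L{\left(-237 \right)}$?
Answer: $415547$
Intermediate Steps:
$J{\left(S,V \right)} = - \frac{S V}{9}$ ($J{\left(S,V \right)} = - \frac{V S}{9} = - \frac{S V}{9}$)
$H = 0$ ($H = 0 \left(\frac{0}{-33} + \frac{\left(- \frac{1}{9}\right) 5 \left(-7\right)}{32}\right) = 0 \left(0 \left(- \frac{1}{33}\right) + \frac{35}{9} \cdot \frac{1}{32}\right) = 0 \left(0 + \frac{35}{288}\right) = 0 \cdot \frac{35}{288} = 0$)
$L{\left(d \right)} = 0$
$415547 + L{\left(-237 \right)} = 415547 + 0 = 415547$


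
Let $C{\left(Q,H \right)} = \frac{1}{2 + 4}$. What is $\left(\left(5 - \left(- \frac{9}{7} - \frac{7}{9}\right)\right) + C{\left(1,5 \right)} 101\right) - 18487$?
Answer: $- \frac{2326351}{126} \approx -18463.0$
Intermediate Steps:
$C{\left(Q,H \right)} = \frac{1}{6}$
$\left(\left(5 - \left(- \frac{9}{7} - \frac{7}{9}\right)\right) + C{\left(1,5 \right)} 101\right) - 18487 = \left(\left(5 - \left(- \frac{9}{7} - \frac{7}{9}\right)\right) + \frac{1}{6} \cdot 101\right) - 18487 = \left(\left(5 - - \frac{130}{63}\right) + \frac{101}{6}\right) - 18487 = \left(\left(5 + \left(\frac{7}{9} + \frac{9}{7}\right)\right) + \frac{101}{6}\right) - 18487 = \left(\left(5 + \frac{130}{63}\right) + \frac{101}{6}\right) - 18487 = \left(\frac{445}{63} + \frac{101}{6}\right) - 18487 = \frac{3011}{126} - 18487 = - \frac{2326351}{126}$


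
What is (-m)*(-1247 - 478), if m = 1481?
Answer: 2554725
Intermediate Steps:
(-m)*(-1247 - 478) = (-1*1481)*(-1247 - 478) = -1481*(-1725) = 2554725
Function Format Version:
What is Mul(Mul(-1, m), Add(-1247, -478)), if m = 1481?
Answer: 2554725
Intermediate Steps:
Mul(Mul(-1, m), Add(-1247, -478)) = Mul(Mul(-1, 1481), Add(-1247, -478)) = Mul(-1481, -1725) = 2554725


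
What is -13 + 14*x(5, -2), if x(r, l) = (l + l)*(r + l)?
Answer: -181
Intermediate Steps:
x(r, l) = 2*l*(l + r) (x(r, l) = (2*l)*(l + r) = 2*l*(l + r))
-13 + 14*x(5, -2) = -13 + 14*(2*(-2)*(-2 + 5)) = -13 + 14*(2*(-2)*3) = -13 + 14*(-12) = -13 - 168 = -181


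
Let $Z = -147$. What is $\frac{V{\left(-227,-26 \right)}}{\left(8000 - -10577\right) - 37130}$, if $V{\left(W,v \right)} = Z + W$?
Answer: $\frac{374}{18553} \approx 0.020158$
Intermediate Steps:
$V{\left(W,v \right)} = -147 + W$
$\frac{V{\left(-227,-26 \right)}}{\left(8000 - -10577\right) - 37130} = \frac{-147 - 227}{\left(8000 - -10577\right) - 37130} = - \frac{374}{\left(8000 + 10577\right) - 37130} = - \frac{374}{18577 - 37130} = - \frac{374}{-18553} = \left(-374\right) \left(- \frac{1}{18553}\right) = \frac{374}{18553}$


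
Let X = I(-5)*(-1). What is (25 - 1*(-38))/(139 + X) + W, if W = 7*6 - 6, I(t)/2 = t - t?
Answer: 5067/139 ≈ 36.453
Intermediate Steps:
I(t) = 0 (I(t) = 2*(t - t) = 2*0 = 0)
X = 0 (X = 0*(-1) = 0)
W = 36 (W = 42 - 6 = 36)
(25 - 1*(-38))/(139 + X) + W = (25 - 1*(-38))/(139 + 0) + 36 = (25 + 38)/139 + 36 = (1/139)*63 + 36 = 63/139 + 36 = 5067/139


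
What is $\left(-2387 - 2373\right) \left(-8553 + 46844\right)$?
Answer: $-182265160$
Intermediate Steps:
$\left(-2387 - 2373\right) \left(-8553 + 46844\right) = \left(-2387 - 2373\right) 38291 = \left(-4760\right) 38291 = -182265160$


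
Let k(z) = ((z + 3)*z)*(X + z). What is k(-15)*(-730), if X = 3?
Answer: 1576800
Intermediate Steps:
k(z) = z*(3 + z)² (k(z) = ((z + 3)*z)*(3 + z) = ((3 + z)*z)*(3 + z) = (z*(3 + z))*(3 + z) = z*(3 + z)²)
k(-15)*(-730) = -15*(9 + (-15)² + 6*(-15))*(-730) = -15*(9 + 225 - 90)*(-730) = -15*144*(-730) = -2160*(-730) = 1576800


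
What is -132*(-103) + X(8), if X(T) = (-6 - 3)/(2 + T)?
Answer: 135951/10 ≈ 13595.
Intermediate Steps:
X(T) = -9/(2 + T)
-132*(-103) + X(8) = -132*(-103) - 9/(2 + 8) = 13596 - 9/10 = 135951/10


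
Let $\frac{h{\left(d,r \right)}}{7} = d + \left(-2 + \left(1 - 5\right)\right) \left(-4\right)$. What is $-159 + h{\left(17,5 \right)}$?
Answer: $128$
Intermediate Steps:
$h{\left(d,r \right)} = 168 + 7 d$ ($h{\left(d,r \right)} = 7 \left(d + \left(-2 + \left(1 - 5\right)\right) \left(-4\right)\right) = 7 \left(d + \left(-2 - 4\right) \left(-4\right)\right) = 7 \left(d - -24\right) = 7 \left(d + 24\right) = 7 \left(24 + d\right) = 168 + 7 d$)
$-159 + h{\left(17,5 \right)} = -159 + \left(168 + 7 \cdot 17\right) = -159 + \left(168 + 119\right) = -159 + 287 = 128$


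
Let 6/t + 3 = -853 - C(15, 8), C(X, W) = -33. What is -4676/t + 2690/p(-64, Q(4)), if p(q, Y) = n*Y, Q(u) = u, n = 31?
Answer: 119302823/186 ≈ 6.4141e+5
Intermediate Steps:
p(q, Y) = 31*Y
t = -6/823 (t = 6/(-3 + (-853 - 1*(-33))) = 6/(-3 + (-853 + 33)) = 6/(-3 - 820) = 6/(-823) = 6*(-1/823) = -6/823 ≈ -0.0072904)
-4676/t + 2690/p(-64, Q(4)) = -4676/(-6/823) + 2690/((31*4)) = -4676*(-823/6) + 2690/124 = 1924174/3 + 2690*(1/124) = 1924174/3 + 1345/62 = 119302823/186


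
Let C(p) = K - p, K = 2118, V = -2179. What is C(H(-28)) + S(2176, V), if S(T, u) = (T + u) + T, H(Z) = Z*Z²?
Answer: 26243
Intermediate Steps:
H(Z) = Z³
S(T, u) = u + 2*T
C(p) = 2118 - p
C(H(-28)) + S(2176, V) = (2118 - 1*(-28)³) + (-2179 + 2*2176) = (2118 - 1*(-21952)) + (-2179 + 4352) = (2118 + 21952) + 2173 = 24070 + 2173 = 26243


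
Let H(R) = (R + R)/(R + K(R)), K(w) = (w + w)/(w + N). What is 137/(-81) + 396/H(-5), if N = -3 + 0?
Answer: 23783/162 ≈ 146.81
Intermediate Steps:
N = -3
K(w) = 2*w/(-3 + w) (K(w) = (w + w)/(w - 3) = (2*w)/(-3 + w) = 2*w/(-3 + w))
H(R) = 2*R/(R + 2*R/(-3 + R)) (H(R) = (R + R)/(R + 2*R/(-3 + R)) = (2*R)/(R + 2*R/(-3 + R)) = 2*R/(R + 2*R/(-3 + R)))
137/(-81) + 396/H(-5) = 137/(-81) + 396/((2*(-3 - 5)/(-1 - 5))) = 137*(-1/81) + 396/((2*(-8)/(-6))) = -137/81 + 396/((2*(-⅙)*(-8))) = -137/81 + 396/(8/3) = -137/81 + 396*(3/8) = -137/81 + 297/2 = 23783/162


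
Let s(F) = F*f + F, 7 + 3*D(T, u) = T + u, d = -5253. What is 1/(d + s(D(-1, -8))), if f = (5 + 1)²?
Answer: -3/16351 ≈ -0.00018347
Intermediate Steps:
D(T, u) = -7/3 + T/3 + u/3 (D(T, u) = -7/3 + (T + u)/3 = -7/3 + (T/3 + u/3) = -7/3 + T/3 + u/3)
f = 36 (f = 6² = 36)
s(F) = 37*F (s(F) = F*36 + F = 36*F + F = 37*F)
1/(d + s(D(-1, -8))) = 1/(-5253 + 37*(-7/3 + (⅓)*(-1) + (⅓)*(-8))) = 1/(-5253 + 37*(-7/3 - ⅓ - 8/3)) = 1/(-5253 + 37*(-16/3)) = 1/(-5253 - 592/3) = 1/(-16351/3) = -3/16351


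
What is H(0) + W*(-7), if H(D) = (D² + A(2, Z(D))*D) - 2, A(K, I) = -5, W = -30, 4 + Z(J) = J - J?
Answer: 208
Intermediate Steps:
Z(J) = -4 (Z(J) = -4 + (J - J) = -4 + 0 = -4)
H(D) = -2 + D² - 5*D (H(D) = (D² - 5*D) - 2 = -2 + D² - 5*D)
H(0) + W*(-7) = (-2 + 0² - 5*0) - 30*(-7) = (-2 + 0 + 0) + 210 = -2 + 210 = 208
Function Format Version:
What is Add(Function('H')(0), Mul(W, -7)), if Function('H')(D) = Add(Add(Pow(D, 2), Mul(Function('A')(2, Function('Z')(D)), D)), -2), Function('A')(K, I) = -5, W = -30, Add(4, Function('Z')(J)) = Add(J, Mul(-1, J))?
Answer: 208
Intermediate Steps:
Function('Z')(J) = -4 (Function('Z')(J) = Add(-4, Add(J, Mul(-1, J))) = Add(-4, 0) = -4)
Function('H')(D) = Add(-2, Pow(D, 2), Mul(-5, D)) (Function('H')(D) = Add(Add(Pow(D, 2), Mul(-5, D)), -2) = Add(-2, Pow(D, 2), Mul(-5, D)))
Add(Function('H')(0), Mul(W, -7)) = Add(Add(-2, Pow(0, 2), Mul(-5, 0)), Mul(-30, -7)) = Add(Add(-2, 0, 0), 210) = Add(-2, 210) = 208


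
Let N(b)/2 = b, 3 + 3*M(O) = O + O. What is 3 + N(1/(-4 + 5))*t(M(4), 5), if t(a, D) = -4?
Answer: -5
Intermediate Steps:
M(O) = -1 + 2*O/3 (M(O) = -1 + (O + O)/3 = -1 + (2*O)/3 = -1 + 2*O/3)
N(b) = 2*b
3 + N(1/(-4 + 5))*t(M(4), 5) = 3 + (2/(-4 + 5))*(-4) = 3 + (2/1)*(-4) = 3 + (2*1)*(-4) = 3 + 2*(-4) = 3 - 8 = -5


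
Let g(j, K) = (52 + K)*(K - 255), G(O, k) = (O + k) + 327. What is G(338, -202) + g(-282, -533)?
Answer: 379491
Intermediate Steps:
G(O, k) = 327 + O + k
g(j, K) = (-255 + K)*(52 + K) (g(j, K) = (52 + K)*(-255 + K) = (-255 + K)*(52 + K))
G(338, -202) + g(-282, -533) = (327 + 338 - 202) + (-13260 + (-533)² - 203*(-533)) = 463 + (-13260 + 284089 + 108199) = 463 + 379028 = 379491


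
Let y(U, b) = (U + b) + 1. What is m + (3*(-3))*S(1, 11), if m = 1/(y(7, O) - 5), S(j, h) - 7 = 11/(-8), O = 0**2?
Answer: -1207/24 ≈ -50.292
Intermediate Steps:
O = 0
y(U, b) = 1 + U + b
S(j, h) = 45/8 (S(j, h) = 7 + 11/(-8) = 7 + 11*(-1/8) = 7 - 11/8 = 45/8)
m = 1/3 (m = 1/((1 + 7 + 0) - 5) = 1/(8 - 5) = 1/3 ≈ 0.33333)
m + (3*(-3))*S(1, 11) = 1/3 + (3*(-3))*(45/8) = 1/3 - 9*45/8 = 1/3 - 405/8 = -1207/24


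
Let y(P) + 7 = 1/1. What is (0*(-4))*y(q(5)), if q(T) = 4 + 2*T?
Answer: 0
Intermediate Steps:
y(P) = -6 (y(P) = -7 + 1/1 = -7 + 1*1 = -7 + 1 = -6)
(0*(-4))*y(q(5)) = (0*(-4))*(-6) = 0*(-6) = 0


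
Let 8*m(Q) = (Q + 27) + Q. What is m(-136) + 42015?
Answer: 335875/8 ≈ 41984.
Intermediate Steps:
m(Q) = 27/8 + Q/4 (m(Q) = ((Q + 27) + Q)/8 = ((27 + Q) + Q)/8 = (27 + 2*Q)/8 = 27/8 + Q/4)
m(-136) + 42015 = (27/8 + (1/4)*(-136)) + 42015 = (27/8 - 34) + 42015 = -245/8 + 42015 = 335875/8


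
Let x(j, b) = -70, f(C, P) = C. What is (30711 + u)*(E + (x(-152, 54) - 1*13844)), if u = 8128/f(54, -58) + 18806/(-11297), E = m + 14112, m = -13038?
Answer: -40286962711400/101673 ≈ -3.9624e+8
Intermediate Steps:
E = 1074 (E = -13038 + 14112 = 1074)
u = 45403246/305019 (u = 8128/54 + 18806/(-11297) = 8128*(1/54) + 18806*(-1/11297) = 4064/27 - 18806/11297 = 45403246/305019 ≈ 148.85)
(30711 + u)*(E + (x(-152, 54) - 1*13844)) = (30711 + 45403246/305019)*(1074 + (-70 - 1*13844)) = 9412841755*(1074 + (-70 - 13844))/305019 = 9412841755*(1074 - 13914)/305019 = (9412841755/305019)*(-12840) = -40286962711400/101673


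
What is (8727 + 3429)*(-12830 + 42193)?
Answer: 356936628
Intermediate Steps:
(8727 + 3429)*(-12830 + 42193) = 12156*29363 = 356936628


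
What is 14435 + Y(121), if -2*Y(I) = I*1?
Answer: 28749/2 ≈ 14375.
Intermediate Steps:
Y(I) = -I/2
14435 + Y(121) = 14435 - 1/2*121 = 14435 - 121/2 = 28749/2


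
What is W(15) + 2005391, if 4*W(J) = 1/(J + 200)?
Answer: 1724636261/860 ≈ 2.0054e+6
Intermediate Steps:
W(J) = 1/(4*(200 + J)) (W(J) = 1/(4*(J + 200)) = 1/(4*(200 + J)))
W(15) + 2005391 = 1/(4*(200 + 15)) + 2005391 = (1/4)/215 + 2005391 = (1/4)*(1/215) + 2005391 = 1/860 + 2005391 = 1724636261/860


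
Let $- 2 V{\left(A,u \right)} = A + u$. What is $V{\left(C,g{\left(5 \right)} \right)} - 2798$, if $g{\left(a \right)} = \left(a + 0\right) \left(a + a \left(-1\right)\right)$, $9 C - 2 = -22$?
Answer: $- \frac{25172}{9} \approx -2796.9$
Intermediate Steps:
$C = - \frac{20}{9}$ ($C = \frac{2}{9} + \frac{1}{9} \left(-22\right) = \frac{2}{9} - \frac{22}{9} = - \frac{20}{9} \approx -2.2222$)
$g{\left(a \right)} = 0$ ($g{\left(a \right)} = a \left(a - a\right) = a 0 = 0$)
$V{\left(A,u \right)} = - \frac{A}{2} - \frac{u}{2}$ ($V{\left(A,u \right)} = - \frac{A + u}{2} = - \frac{A}{2} - \frac{u}{2}$)
$V{\left(C,g{\left(5 \right)} \right)} - 2798 = \left(\left(- \frac{1}{2}\right) \left(- \frac{20}{9}\right) - 0\right) - 2798 = \left(\frac{10}{9} + 0\right) - 2798 = \frac{10}{9} - 2798 = - \frac{25172}{9}$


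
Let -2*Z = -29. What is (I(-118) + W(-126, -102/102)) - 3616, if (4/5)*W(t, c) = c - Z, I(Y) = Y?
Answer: -30027/8 ≈ -3753.4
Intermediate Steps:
Z = 29/2 (Z = -1/2*(-29) = 29/2 ≈ 14.500)
W(t, c) = -145/8 + 5*c/4 (W(t, c) = 5*(c - 1*29/2)/4 = 5*(c - 29/2)/4 = 5*(-29/2 + c)/4 = -145/8 + 5*c/4)
(I(-118) + W(-126, -102/102)) - 3616 = (-118 + (-145/8 + 5*(-102/102)/4)) - 3616 = (-118 + (-145/8 + 5*(-102*1/102)/4)) - 3616 = (-118 + (-145/8 + (5/4)*(-1))) - 3616 = (-118 + (-145/8 - 5/4)) - 3616 = (-118 - 155/8) - 3616 = -1099/8 - 3616 = -30027/8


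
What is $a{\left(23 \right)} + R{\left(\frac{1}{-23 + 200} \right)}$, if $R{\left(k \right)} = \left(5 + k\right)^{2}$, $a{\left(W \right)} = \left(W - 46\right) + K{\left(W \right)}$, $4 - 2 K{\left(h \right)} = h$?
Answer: $- \frac{466393}{62658} \approx -7.4435$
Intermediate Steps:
$K{\left(h \right)} = 2 - \frac{h}{2}$
$a{\left(W \right)} = -44 + \frac{W}{2}$ ($a{\left(W \right)} = \left(W - 46\right) - \left(-2 + \frac{W}{2}\right) = \left(-46 + W\right) - \left(-2 + \frac{W}{2}\right) = -44 + \frac{W}{2}$)
$a{\left(23 \right)} + R{\left(\frac{1}{-23 + 200} \right)} = \left(-44 + \frac{1}{2} \cdot 23\right) + \left(5 + \frac{1}{-23 + 200}\right)^{2} = \left(-44 + \frac{23}{2}\right) + \left(5 + \frac{1}{177}\right)^{2} = - \frac{65}{2} + \left(5 + \frac{1}{177}\right)^{2} = - \frac{65}{2} + \left(\frac{886}{177}\right)^{2} = - \frac{65}{2} + \frac{784996}{31329} = - \frac{466393}{62658}$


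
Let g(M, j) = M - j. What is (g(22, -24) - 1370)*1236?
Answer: -1636464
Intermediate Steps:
(g(22, -24) - 1370)*1236 = ((22 - 1*(-24)) - 1370)*1236 = ((22 + 24) - 1370)*1236 = (46 - 1370)*1236 = -1324*1236 = -1636464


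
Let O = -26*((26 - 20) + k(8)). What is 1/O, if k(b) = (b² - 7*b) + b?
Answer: -1/572 ≈ -0.0017483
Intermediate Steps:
k(b) = b² - 6*b
O = -572 (O = -26*((26 - 20) + 8*(-6 + 8)) = -26*(6 + 8*2) = -26*(6 + 16) = -26*22 = -572)
1/O = 1/(-572) = -1/572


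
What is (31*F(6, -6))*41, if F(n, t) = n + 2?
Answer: 10168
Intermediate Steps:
F(n, t) = 2 + n
(31*F(6, -6))*41 = (31*(2 + 6))*41 = (31*8)*41 = 248*41 = 10168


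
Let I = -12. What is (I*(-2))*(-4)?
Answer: -96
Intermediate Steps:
(I*(-2))*(-4) = -12*(-2)*(-4) = 24*(-4) = -96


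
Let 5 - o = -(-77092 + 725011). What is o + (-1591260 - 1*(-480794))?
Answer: -462542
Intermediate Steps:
o = 647924 (o = 5 - (-1)*(-77092 + 725011) = 5 - (-1)*647919 = 5 - 1*(-647919) = 5 + 647919 = 647924)
o + (-1591260 - 1*(-480794)) = 647924 + (-1591260 - 1*(-480794)) = 647924 + (-1591260 + 480794) = 647924 - 1110466 = -462542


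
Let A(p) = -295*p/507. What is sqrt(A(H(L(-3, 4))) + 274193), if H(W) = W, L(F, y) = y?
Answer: sqrt(417044013)/39 ≈ 523.63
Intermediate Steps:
A(p) = -295*p/507
sqrt(A(H(L(-3, 4))) + 274193) = sqrt(-295/507*4 + 274193) = sqrt(-1180/507 + 274193) = sqrt(139014671/507) = sqrt(417044013)/39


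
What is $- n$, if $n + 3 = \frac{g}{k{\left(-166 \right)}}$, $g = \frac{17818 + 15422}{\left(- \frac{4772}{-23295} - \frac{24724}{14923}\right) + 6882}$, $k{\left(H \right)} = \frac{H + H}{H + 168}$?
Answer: $\frac{300679590386427}{99263591469359} \approx 3.0291$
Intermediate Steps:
$k{\left(H \right)} = \frac{2 H}{168 + H}$
$g = \frac{5777631956700}{1195946885173}$ ($g = \frac{33240}{\left(\left(-4772\right) \left(- \frac{1}{23295}\right) - \frac{24724}{14923}\right) + 6882} = \frac{33240}{\left(\frac{4772}{23295} - \frac{24724}{14923}\right) + 6882} = \frac{33240}{- \frac{504733024}{347631285} + 6882} = \frac{33240}{\frac{2391893770346}{347631285}} = 33240 \cdot \frac{347631285}{2391893770346} = \frac{5777631956700}{1195946885173} \approx 4.831$)
$n = - \frac{300679590386427}{99263591469359}$ ($n = -3 + \frac{5777631956700}{1195946885173 \cdot 2 \left(-166\right) \frac{1}{168 - 166}} = -3 + \frac{5777631956700}{1195946885173 \cdot 2 \left(-166\right) \frac{1}{2}} = -3 + \frac{5777631956700}{1195946885173 \left(-166\right)} = -3 + \frac{5777631956700}{1195946885173} \left(- \frac{1}{166}\right) = -3 - \frac{2888815978350}{99263591469359} = - \frac{300679590386427}{99263591469359} \approx -3.0291$)
$- n = \left(-1\right) \left(- \frac{300679590386427}{99263591469359}\right) = \frac{300679590386427}{99263591469359}$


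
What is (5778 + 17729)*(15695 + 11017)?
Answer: 627918984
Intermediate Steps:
(5778 + 17729)*(15695 + 11017) = 23507*26712 = 627918984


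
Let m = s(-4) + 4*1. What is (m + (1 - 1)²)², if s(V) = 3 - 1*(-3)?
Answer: 100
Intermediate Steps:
s(V) = 6 (s(V) = 3 + 3 = 6)
m = 10 (m = 6 + 4*1 = 6 + 4 = 10)
(m + (1 - 1)²)² = (10 + (1 - 1)²)² = (10 + 0²)² = (10 + 0)² = 10² = 100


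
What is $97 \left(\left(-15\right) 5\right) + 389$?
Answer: $-6886$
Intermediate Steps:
$97 \left(\left(-15\right) 5\right) + 389 = 97 \left(-75\right) + 389 = -7275 + 389 = -6886$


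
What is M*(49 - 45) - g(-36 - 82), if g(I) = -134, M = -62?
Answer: -114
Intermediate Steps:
M*(49 - 45) - g(-36 - 82) = -62*(49 - 45) - 1*(-134) = -62*4 + 134 = -248 + 134 = -114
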